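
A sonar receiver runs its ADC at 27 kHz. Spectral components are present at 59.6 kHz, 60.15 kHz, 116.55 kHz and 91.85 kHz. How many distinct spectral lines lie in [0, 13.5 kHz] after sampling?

4

fs/2 = 13.5 kHz.
59.6 kHz mod fs = 5.6 kHz.
5.6 kHz ≤ fs/2 = 13.5 kHz, appears at 5.6 kHz.
60.15 kHz mod fs = 6.15 kHz.
6.15 kHz ≤ fs/2 = 13.5 kHz, appears at 6.15 kHz.
116.55 kHz mod fs = 8.55 kHz.
8.55 kHz ≤ fs/2 = 13.5 kHz, appears at 8.55 kHz.
91.85 kHz mod fs = 10.85 kHz.
10.85 kHz ≤ fs/2 = 13.5 kHz, appears at 10.85 kHz.
Distinct values: {5.6 kHz, 6.15 kHz, 8.55 kHz, 10.85 kHz} → 4.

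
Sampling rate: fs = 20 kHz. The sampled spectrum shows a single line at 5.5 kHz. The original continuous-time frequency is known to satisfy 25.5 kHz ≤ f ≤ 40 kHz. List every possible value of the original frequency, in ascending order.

25.5 kHz, 34.5 kHz

Frequencies that alias to 5.5 kHz are k·fs ± 5.5 kHz for integer k ≥ 0.
k=0: 5.5 kHz.
k=1: 14.5 kHz, 25.5 kHz.
k=2: 34.5 kHz, 45.5 kHz.
k=3: 54.5 kHz, 65.5 kHz.
Within [25.5 kHz, 40 kHz]: 25.5 kHz, 34.5 kHz.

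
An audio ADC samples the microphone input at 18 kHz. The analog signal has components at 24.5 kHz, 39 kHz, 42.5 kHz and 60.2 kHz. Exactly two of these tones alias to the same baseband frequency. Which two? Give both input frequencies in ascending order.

fs/2 = 9 kHz.
24.5 kHz mod fs = 6.5 kHz.
6.5 kHz ≤ fs/2 = 9 kHz, appears at 6.5 kHz.
39 kHz mod fs = 3 kHz.
3 kHz ≤ fs/2 = 9 kHz, appears at 3 kHz.
42.5 kHz mod fs = 6.5 kHz.
6.5 kHz ≤ fs/2 = 9 kHz, appears at 6.5 kHz.
60.2 kHz mod fs = 6.2 kHz.
6.2 kHz ≤ fs/2 = 9 kHz, appears at 6.2 kHz.
24.5 kHz and 42.5 kHz both map to 6.5 kHz.

24.5 kHz, 42.5 kHz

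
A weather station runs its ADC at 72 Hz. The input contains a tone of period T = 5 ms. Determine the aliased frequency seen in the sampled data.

T = 5 ms → f = 1/T = 200 Hz.
200 Hz mod fs = 56 Hz.
56 Hz > fs/2 = 36 Hz, folds to fs − 56 Hz = 16 Hz.

16 Hz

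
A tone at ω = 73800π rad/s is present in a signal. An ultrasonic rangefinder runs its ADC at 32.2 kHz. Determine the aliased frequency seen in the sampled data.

ω = 73800π rad/s → f = ω/(2π) = 36900 Hz = 36.9 kHz.
36.9 kHz mod fs = 4.7 kHz.
4.7 kHz ≤ fs/2 = 16.1 kHz, appears at 4.7 kHz.

4.7 kHz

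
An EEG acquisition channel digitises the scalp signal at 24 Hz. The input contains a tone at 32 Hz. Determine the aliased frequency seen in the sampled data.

32 Hz mod fs = 8 Hz.
8 Hz ≤ fs/2 = 12 Hz, appears at 8 Hz.

8 Hz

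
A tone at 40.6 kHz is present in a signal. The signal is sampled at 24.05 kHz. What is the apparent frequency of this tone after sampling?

7.5 kHz

40.6 kHz mod fs = 16.55 kHz.
16.55 kHz > fs/2 = 12.025 kHz, folds to fs − 16.55 kHz = 7.5 kHz.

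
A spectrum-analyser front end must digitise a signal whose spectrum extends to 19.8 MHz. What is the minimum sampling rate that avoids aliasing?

Nyquist rate = 2 × 19.8 MHz = 39.6 MHz.

39.6 MHz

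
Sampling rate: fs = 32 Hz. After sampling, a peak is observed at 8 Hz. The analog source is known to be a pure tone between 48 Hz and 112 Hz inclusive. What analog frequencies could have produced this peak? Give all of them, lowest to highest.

56 Hz, 72 Hz, 88 Hz, 104 Hz

Frequencies that alias to 8 Hz are k·fs ± 8 Hz for integer k ≥ 0.
k=0: 8 Hz.
k=1: 24 Hz, 40 Hz.
k=2: 56 Hz, 72 Hz.
k=3: 88 Hz, 104 Hz.
k=4: 120 Hz, 136 Hz.
Within [48 Hz, 112 Hz]: 56 Hz, 72 Hz, 88 Hz, 104 Hz.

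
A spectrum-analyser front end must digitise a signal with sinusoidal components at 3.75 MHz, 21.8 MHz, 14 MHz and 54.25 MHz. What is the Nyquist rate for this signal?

Highest-frequency component: 54.25 MHz.
Nyquist rate = 2 × 54.25 MHz = 108.5 MHz.

108.5 MHz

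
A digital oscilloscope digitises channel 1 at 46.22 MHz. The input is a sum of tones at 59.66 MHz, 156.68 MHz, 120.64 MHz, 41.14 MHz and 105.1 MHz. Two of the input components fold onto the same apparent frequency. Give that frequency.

fs/2 = 23.11 MHz.
59.66 MHz mod fs = 13.44 MHz.
13.44 MHz ≤ fs/2 = 23.11 MHz, appears at 13.44 MHz.
156.68 MHz mod fs = 18.02 MHz.
18.02 MHz ≤ fs/2 = 23.11 MHz, appears at 18.02 MHz.
120.64 MHz mod fs = 28.2 MHz.
28.2 MHz > fs/2 = 23.11 MHz, folds to fs − 28.2 MHz = 18.02 MHz.
41.14 MHz > fs/2 = 23.11 MHz, folds to fs − 41.14 MHz = 5.08 MHz.
105.1 MHz mod fs = 12.66 MHz.
12.66 MHz ≤ fs/2 = 23.11 MHz, appears at 12.66 MHz.
120.64 MHz and 156.68 MHz both map to 18.02 MHz.

18.02 MHz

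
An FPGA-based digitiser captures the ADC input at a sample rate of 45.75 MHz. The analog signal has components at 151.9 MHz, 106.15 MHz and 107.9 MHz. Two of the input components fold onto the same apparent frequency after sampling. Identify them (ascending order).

106.15 MHz, 151.9 MHz

fs/2 = 22.875 MHz.
151.9 MHz mod fs = 14.65 MHz.
14.65 MHz ≤ fs/2 = 22.875 MHz, appears at 14.65 MHz.
106.15 MHz mod fs = 14.65 MHz.
14.65 MHz ≤ fs/2 = 22.875 MHz, appears at 14.65 MHz.
107.9 MHz mod fs = 16.4 MHz.
16.4 MHz ≤ fs/2 = 22.875 MHz, appears at 16.4 MHz.
106.15 MHz and 151.9 MHz both map to 14.65 MHz.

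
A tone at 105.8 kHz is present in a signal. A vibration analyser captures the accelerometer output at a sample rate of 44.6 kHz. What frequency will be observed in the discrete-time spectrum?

105.8 kHz mod fs = 16.6 kHz.
16.6 kHz ≤ fs/2 = 22.3 kHz, appears at 16.6 kHz.

16.6 kHz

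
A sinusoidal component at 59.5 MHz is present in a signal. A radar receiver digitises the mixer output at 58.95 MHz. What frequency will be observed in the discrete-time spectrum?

59.5 MHz mod fs = 0.55 MHz.
0.55 MHz ≤ fs/2 = 29.475 MHz, appears at 0.55 MHz.

0.55 MHz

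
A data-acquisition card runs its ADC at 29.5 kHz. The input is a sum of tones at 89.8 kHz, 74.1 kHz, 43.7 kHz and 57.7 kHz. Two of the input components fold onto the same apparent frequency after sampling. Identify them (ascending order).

fs/2 = 14.75 kHz.
89.8 kHz mod fs = 1.3 kHz.
1.3 kHz ≤ fs/2 = 14.75 kHz, appears at 1.3 kHz.
74.1 kHz mod fs = 15.1 kHz.
15.1 kHz > fs/2 = 14.75 kHz, folds to fs − 15.1 kHz = 14.4 kHz.
43.7 kHz mod fs = 14.2 kHz.
14.2 kHz ≤ fs/2 = 14.75 kHz, appears at 14.2 kHz.
57.7 kHz mod fs = 28.2 kHz.
28.2 kHz > fs/2 = 14.75 kHz, folds to fs − 28.2 kHz = 1.3 kHz.
57.7 kHz and 89.8 kHz both map to 1.3 kHz.

57.7 kHz, 89.8 kHz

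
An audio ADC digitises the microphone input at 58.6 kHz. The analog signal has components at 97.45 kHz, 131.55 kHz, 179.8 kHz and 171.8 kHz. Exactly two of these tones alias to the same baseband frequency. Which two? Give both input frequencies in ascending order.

171.8 kHz, 179.8 kHz

fs/2 = 29.3 kHz.
97.45 kHz mod fs = 38.85 kHz.
38.85 kHz > fs/2 = 29.3 kHz, folds to fs − 38.85 kHz = 19.75 kHz.
131.55 kHz mod fs = 14.35 kHz.
14.35 kHz ≤ fs/2 = 29.3 kHz, appears at 14.35 kHz.
179.8 kHz mod fs = 4 kHz.
4 kHz ≤ fs/2 = 29.3 kHz, appears at 4 kHz.
171.8 kHz mod fs = 54.6 kHz.
54.6 kHz > fs/2 = 29.3 kHz, folds to fs − 54.6 kHz = 4 kHz.
171.8 kHz and 179.8 kHz both map to 4 kHz.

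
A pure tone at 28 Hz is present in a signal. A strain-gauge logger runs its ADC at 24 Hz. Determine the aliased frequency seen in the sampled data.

28 Hz mod fs = 4 Hz.
4 Hz ≤ fs/2 = 12 Hz, appears at 4 Hz.

4 Hz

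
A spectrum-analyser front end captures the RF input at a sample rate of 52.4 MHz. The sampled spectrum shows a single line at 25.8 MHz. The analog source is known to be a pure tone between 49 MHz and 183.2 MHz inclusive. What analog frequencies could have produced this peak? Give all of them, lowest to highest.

78.2 MHz, 79 MHz, 130.6 MHz, 131.4 MHz, 183 MHz

Frequencies that alias to 25.8 MHz are k·fs ± 25.8 MHz for integer k ≥ 0.
k=0: 25.8 MHz.
k=1: 26.6 MHz, 78.2 MHz.
k=2: 79 MHz, 130.6 MHz.
k=3: 131.4 MHz, 183 MHz.
k=4: 183.8 MHz, 235.4 MHz.
Within [49 MHz, 183.2 MHz]: 78.2 MHz, 79 MHz, 130.6 MHz, 131.4 MHz, 183 MHz.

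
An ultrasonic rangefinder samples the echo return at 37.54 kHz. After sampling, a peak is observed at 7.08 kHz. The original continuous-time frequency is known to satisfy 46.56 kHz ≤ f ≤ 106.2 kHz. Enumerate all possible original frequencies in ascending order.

68 kHz, 82.16 kHz, 105.54 kHz

Frequencies that alias to 7.08 kHz are k·fs ± 7.08 kHz for integer k ≥ 0.
k=0: 7.08 kHz.
k=1: 30.46 kHz, 44.62 kHz.
k=2: 68 kHz, 82.16 kHz.
k=3: 105.54 kHz, 119.7 kHz.
k=4: 143.08 kHz, 157.24 kHz.
Within [46.56 kHz, 106.2 kHz]: 68 kHz, 82.16 kHz, 105.54 kHz.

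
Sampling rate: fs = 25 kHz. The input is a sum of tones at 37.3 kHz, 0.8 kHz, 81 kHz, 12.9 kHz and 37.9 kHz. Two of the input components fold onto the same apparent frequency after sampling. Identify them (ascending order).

fs/2 = 12.5 kHz.
37.3 kHz mod fs = 12.3 kHz.
12.3 kHz ≤ fs/2 = 12.5 kHz, appears at 12.3 kHz.
0.8 kHz ≤ fs/2 = 12.5 kHz, passes unchanged.
81 kHz mod fs = 6 kHz.
6 kHz ≤ fs/2 = 12.5 kHz, appears at 6 kHz.
12.9 kHz > fs/2 = 12.5 kHz, folds to fs − 12.9 kHz = 12.1 kHz.
37.9 kHz mod fs = 12.9 kHz.
12.9 kHz > fs/2 = 12.5 kHz, folds to fs − 12.9 kHz = 12.1 kHz.
12.9 kHz and 37.9 kHz both map to 12.1 kHz.

12.9 kHz, 37.9 kHz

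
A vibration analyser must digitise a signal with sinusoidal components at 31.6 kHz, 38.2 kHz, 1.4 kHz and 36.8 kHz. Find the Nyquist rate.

Highest-frequency component: 38.2 kHz.
Nyquist rate = 2 × 38.2 kHz = 76.4 kHz.

76.4 kHz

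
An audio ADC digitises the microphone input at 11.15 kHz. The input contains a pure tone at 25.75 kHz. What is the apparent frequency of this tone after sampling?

25.75 kHz mod fs = 3.45 kHz.
3.45 kHz ≤ fs/2 = 5.575 kHz, appears at 3.45 kHz.

3.45 kHz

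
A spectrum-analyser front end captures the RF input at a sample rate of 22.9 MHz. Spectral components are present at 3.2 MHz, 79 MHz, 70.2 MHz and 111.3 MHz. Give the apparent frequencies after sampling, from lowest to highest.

fs/2 = 11.45 MHz.
3.2 MHz ≤ fs/2 = 11.45 MHz, passes unchanged.
79 MHz mod fs = 10.3 MHz.
10.3 MHz ≤ fs/2 = 11.45 MHz, appears at 10.3 MHz.
70.2 MHz mod fs = 1.5 MHz.
1.5 MHz ≤ fs/2 = 11.45 MHz, appears at 1.5 MHz.
111.3 MHz mod fs = 19.7 MHz.
19.7 MHz > fs/2 = 11.45 MHz, folds to fs − 19.7 MHz = 3.2 MHz.
Distinct values: {1.5 MHz, 3.2 MHz, 10.3 MHz}.

1.5 MHz, 3.2 MHz, 10.3 MHz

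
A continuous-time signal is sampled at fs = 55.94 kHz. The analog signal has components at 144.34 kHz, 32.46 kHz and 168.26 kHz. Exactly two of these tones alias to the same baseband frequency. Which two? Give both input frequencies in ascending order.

fs/2 = 27.97 kHz.
144.34 kHz mod fs = 32.46 kHz.
32.46 kHz > fs/2 = 27.97 kHz, folds to fs − 32.46 kHz = 23.48 kHz.
32.46 kHz > fs/2 = 27.97 kHz, folds to fs − 32.46 kHz = 23.48 kHz.
168.26 kHz mod fs = 0.44 kHz.
0.44 kHz ≤ fs/2 = 27.97 kHz, appears at 0.44 kHz.
32.46 kHz and 144.34 kHz both map to 23.48 kHz.

32.46 kHz, 144.34 kHz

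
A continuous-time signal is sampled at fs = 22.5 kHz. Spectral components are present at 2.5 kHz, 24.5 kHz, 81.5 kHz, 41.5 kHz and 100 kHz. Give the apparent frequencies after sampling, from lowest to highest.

2 kHz, 2.5 kHz, 3.5 kHz, 8.5 kHz, 10 kHz

fs/2 = 11.25 kHz.
2.5 kHz ≤ fs/2 = 11.25 kHz, passes unchanged.
24.5 kHz mod fs = 2 kHz.
2 kHz ≤ fs/2 = 11.25 kHz, appears at 2 kHz.
81.5 kHz mod fs = 14 kHz.
14 kHz > fs/2 = 11.25 kHz, folds to fs − 14 kHz = 8.5 kHz.
41.5 kHz mod fs = 19 kHz.
19 kHz > fs/2 = 11.25 kHz, folds to fs − 19 kHz = 3.5 kHz.
100 kHz mod fs = 10 kHz.
10 kHz ≤ fs/2 = 11.25 kHz, appears at 10 kHz.
Distinct values: {2 kHz, 2.5 kHz, 3.5 kHz, 8.5 kHz, 10 kHz}.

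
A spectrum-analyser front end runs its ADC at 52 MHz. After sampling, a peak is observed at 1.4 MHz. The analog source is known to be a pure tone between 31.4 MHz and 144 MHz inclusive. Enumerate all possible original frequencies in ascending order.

50.6 MHz, 53.4 MHz, 102.6 MHz, 105.4 MHz

Frequencies that alias to 1.4 MHz are k·fs ± 1.4 MHz for integer k ≥ 0.
k=0: 1.4 MHz.
k=1: 50.6 MHz, 53.4 MHz.
k=2: 102.6 MHz, 105.4 MHz.
k=3: 154.6 MHz, 157.4 MHz.
Within [31.4 MHz, 144 MHz]: 50.6 MHz, 53.4 MHz, 102.6 MHz, 105.4 MHz.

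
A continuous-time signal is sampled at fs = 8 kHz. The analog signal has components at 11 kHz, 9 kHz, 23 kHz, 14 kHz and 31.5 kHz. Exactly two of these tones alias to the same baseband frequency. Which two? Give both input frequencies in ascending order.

9 kHz, 23 kHz

fs/2 = 4 kHz.
11 kHz mod fs = 3 kHz.
3 kHz ≤ fs/2 = 4 kHz, appears at 3 kHz.
9 kHz mod fs = 1 kHz.
1 kHz ≤ fs/2 = 4 kHz, appears at 1 kHz.
23 kHz mod fs = 7 kHz.
7 kHz > fs/2 = 4 kHz, folds to fs − 7 kHz = 1 kHz.
14 kHz mod fs = 6 kHz.
6 kHz > fs/2 = 4 kHz, folds to fs − 6 kHz = 2 kHz.
31.5 kHz mod fs = 7.5 kHz.
7.5 kHz > fs/2 = 4 kHz, folds to fs − 7.5 kHz = 0.5 kHz.
9 kHz and 23 kHz both map to 1 kHz.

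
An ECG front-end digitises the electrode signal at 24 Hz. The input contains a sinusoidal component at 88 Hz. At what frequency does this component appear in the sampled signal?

8 Hz

88 Hz mod fs = 16 Hz.
16 Hz > fs/2 = 12 Hz, folds to fs − 16 Hz = 8 Hz.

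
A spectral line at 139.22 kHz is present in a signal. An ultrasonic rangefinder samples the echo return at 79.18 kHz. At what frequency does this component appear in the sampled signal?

19.14 kHz

139.22 kHz mod fs = 60.04 kHz.
60.04 kHz > fs/2 = 39.59 kHz, folds to fs − 60.04 kHz = 19.14 kHz.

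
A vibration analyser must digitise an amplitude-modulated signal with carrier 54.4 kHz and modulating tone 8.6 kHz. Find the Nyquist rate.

AM sidebands sit at fc ± fm = 45.8 kHz and 63 kHz.
Highest-frequency component: 63 kHz.
Nyquist rate = 2 × 63 kHz = 126 kHz.

126 kHz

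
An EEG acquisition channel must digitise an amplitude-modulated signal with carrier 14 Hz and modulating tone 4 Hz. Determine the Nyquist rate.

36 Hz

AM sidebands sit at fc ± fm = 10 Hz and 18 Hz.
Highest-frequency component: 18 Hz.
Nyquist rate = 2 × 18 Hz = 36 Hz.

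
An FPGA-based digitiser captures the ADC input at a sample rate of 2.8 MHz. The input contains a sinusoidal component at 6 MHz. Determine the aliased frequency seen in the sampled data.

0.4 MHz

6 MHz mod fs = 0.4 MHz.
0.4 MHz ≤ fs/2 = 1.4 MHz, appears at 0.4 MHz.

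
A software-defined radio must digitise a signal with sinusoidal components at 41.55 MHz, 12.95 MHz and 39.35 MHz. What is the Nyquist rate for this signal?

83.1 MHz

Highest-frequency component: 41.55 MHz.
Nyquist rate = 2 × 41.55 MHz = 83.1 MHz.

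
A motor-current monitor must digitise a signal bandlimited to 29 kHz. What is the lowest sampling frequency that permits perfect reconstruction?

58 kHz

Nyquist rate = 2 × 29 kHz = 58 kHz.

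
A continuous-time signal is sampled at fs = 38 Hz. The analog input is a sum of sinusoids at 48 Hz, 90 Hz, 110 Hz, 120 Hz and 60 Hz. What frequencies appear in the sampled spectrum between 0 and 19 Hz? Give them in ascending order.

fs/2 = 19 Hz.
48 Hz mod fs = 10 Hz.
10 Hz ≤ fs/2 = 19 Hz, appears at 10 Hz.
90 Hz mod fs = 14 Hz.
14 Hz ≤ fs/2 = 19 Hz, appears at 14 Hz.
110 Hz mod fs = 34 Hz.
34 Hz > fs/2 = 19 Hz, folds to fs − 34 Hz = 4 Hz.
120 Hz mod fs = 6 Hz.
6 Hz ≤ fs/2 = 19 Hz, appears at 6 Hz.
60 Hz mod fs = 22 Hz.
22 Hz > fs/2 = 19 Hz, folds to fs − 22 Hz = 16 Hz.
Distinct values: {4 Hz, 6 Hz, 10 Hz, 14 Hz, 16 Hz}.

4 Hz, 6 Hz, 10 Hz, 14 Hz, 16 Hz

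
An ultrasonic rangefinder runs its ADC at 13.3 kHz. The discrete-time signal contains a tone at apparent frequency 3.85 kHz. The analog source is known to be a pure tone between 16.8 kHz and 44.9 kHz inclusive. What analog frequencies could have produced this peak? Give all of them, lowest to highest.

17.15 kHz, 22.75 kHz, 30.45 kHz, 36.05 kHz, 43.75 kHz

Frequencies that alias to 3.85 kHz are k·fs ± 3.85 kHz for integer k ≥ 0.
k=0: 3.85 kHz.
k=1: 9.45 kHz, 17.15 kHz.
k=2: 22.75 kHz, 30.45 kHz.
k=3: 36.05 kHz, 43.75 kHz.
k=4: 49.35 kHz, 57.05 kHz.
Within [16.8 kHz, 44.9 kHz]: 17.15 kHz, 22.75 kHz, 30.45 kHz, 36.05 kHz, 43.75 kHz.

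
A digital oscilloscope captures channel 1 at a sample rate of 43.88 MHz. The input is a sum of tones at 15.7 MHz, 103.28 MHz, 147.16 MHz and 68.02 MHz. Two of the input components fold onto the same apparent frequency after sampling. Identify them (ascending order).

103.28 MHz, 147.16 MHz

fs/2 = 21.94 MHz.
15.7 MHz ≤ fs/2 = 21.94 MHz, passes unchanged.
103.28 MHz mod fs = 15.52 MHz.
15.52 MHz ≤ fs/2 = 21.94 MHz, appears at 15.52 MHz.
147.16 MHz mod fs = 15.52 MHz.
15.52 MHz ≤ fs/2 = 21.94 MHz, appears at 15.52 MHz.
68.02 MHz mod fs = 24.14 MHz.
24.14 MHz > fs/2 = 21.94 MHz, folds to fs − 24.14 MHz = 19.74 MHz.
103.28 MHz and 147.16 MHz both map to 15.52 MHz.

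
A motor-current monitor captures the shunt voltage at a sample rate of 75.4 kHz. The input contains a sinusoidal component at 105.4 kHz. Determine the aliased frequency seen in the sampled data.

30 kHz

105.4 kHz mod fs = 30 kHz.
30 kHz ≤ fs/2 = 37.7 kHz, appears at 30 kHz.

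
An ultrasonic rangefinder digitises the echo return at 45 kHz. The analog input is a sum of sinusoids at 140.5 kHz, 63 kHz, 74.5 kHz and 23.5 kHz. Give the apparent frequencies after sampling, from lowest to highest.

fs/2 = 22.5 kHz.
140.5 kHz mod fs = 5.5 kHz.
5.5 kHz ≤ fs/2 = 22.5 kHz, appears at 5.5 kHz.
63 kHz mod fs = 18 kHz.
18 kHz ≤ fs/2 = 22.5 kHz, appears at 18 kHz.
74.5 kHz mod fs = 29.5 kHz.
29.5 kHz > fs/2 = 22.5 kHz, folds to fs − 29.5 kHz = 15.5 kHz.
23.5 kHz > fs/2 = 22.5 kHz, folds to fs − 23.5 kHz = 21.5 kHz.
Distinct values: {5.5 kHz, 15.5 kHz, 18 kHz, 21.5 kHz}.

5.5 kHz, 15.5 kHz, 18 kHz, 21.5 kHz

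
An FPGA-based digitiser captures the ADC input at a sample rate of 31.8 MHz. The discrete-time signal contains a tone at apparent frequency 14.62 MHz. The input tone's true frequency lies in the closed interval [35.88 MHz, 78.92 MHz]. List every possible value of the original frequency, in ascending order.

Frequencies that alias to 14.62 MHz are k·fs ± 14.62 MHz for integer k ≥ 0.
k=0: 14.62 MHz.
k=1: 17.18 MHz, 46.42 MHz.
k=2: 48.98 MHz, 78.22 MHz.
k=3: 80.78 MHz, 110.02 MHz.
Within [35.88 MHz, 78.92 MHz]: 46.42 MHz, 48.98 MHz, 78.22 MHz.

46.42 MHz, 48.98 MHz, 78.22 MHz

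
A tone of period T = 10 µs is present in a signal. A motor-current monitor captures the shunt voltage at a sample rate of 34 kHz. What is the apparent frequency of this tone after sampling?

2 kHz

T = 10 µs → f = 1/T = 100 kHz.
100 kHz mod fs = 32 kHz.
32 kHz > fs/2 = 17 kHz, folds to fs − 32 kHz = 2 kHz.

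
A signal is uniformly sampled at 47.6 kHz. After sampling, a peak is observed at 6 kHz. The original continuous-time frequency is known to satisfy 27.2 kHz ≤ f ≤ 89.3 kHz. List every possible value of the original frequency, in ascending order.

Frequencies that alias to 6 kHz are k·fs ± 6 kHz for integer k ≥ 0.
k=0: 6 kHz.
k=1: 41.6 kHz, 53.6 kHz.
k=2: 89.2 kHz, 101.2 kHz.
k=3: 136.8 kHz, 148.8 kHz.
Within [27.2 kHz, 89.3 kHz]: 41.6 kHz, 53.6 kHz, 89.2 kHz.

41.6 kHz, 53.6 kHz, 89.2 kHz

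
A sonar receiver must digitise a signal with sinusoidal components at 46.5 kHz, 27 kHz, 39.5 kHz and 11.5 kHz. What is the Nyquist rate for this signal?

93 kHz

Highest-frequency component: 46.5 kHz.
Nyquist rate = 2 × 46.5 kHz = 93 kHz.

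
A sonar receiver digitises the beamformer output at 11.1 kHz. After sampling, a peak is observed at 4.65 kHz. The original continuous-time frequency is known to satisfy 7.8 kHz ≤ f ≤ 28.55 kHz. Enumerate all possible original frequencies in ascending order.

Frequencies that alias to 4.65 kHz are k·fs ± 4.65 kHz for integer k ≥ 0.
k=0: 4.65 kHz.
k=1: 6.45 kHz, 15.75 kHz.
k=2: 17.55 kHz, 26.85 kHz.
k=3: 28.65 kHz, 37.95 kHz.
Within [7.8 kHz, 28.55 kHz]: 15.75 kHz, 17.55 kHz, 26.85 kHz.

15.75 kHz, 17.55 kHz, 26.85 kHz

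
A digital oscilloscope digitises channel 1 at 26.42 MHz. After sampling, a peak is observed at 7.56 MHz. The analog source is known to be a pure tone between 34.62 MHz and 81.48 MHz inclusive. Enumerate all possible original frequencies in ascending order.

Frequencies that alias to 7.56 MHz are k·fs ± 7.56 MHz for integer k ≥ 0.
k=0: 7.56 MHz.
k=1: 18.86 MHz, 33.98 MHz.
k=2: 45.28 MHz, 60.4 MHz.
k=3: 71.7 MHz, 86.82 MHz.
k=4: 98.12 MHz, 113.24 MHz.
Within [34.62 MHz, 81.48 MHz]: 45.28 MHz, 60.4 MHz, 71.7 MHz.

45.28 MHz, 60.4 MHz, 71.7 MHz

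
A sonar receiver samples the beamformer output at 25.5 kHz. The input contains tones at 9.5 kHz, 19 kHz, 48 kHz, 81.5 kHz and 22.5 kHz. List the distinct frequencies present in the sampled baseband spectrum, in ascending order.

fs/2 = 12.75 kHz.
9.5 kHz ≤ fs/2 = 12.75 kHz, passes unchanged.
19 kHz > fs/2 = 12.75 kHz, folds to fs − 19 kHz = 6.5 kHz.
48 kHz mod fs = 22.5 kHz.
22.5 kHz > fs/2 = 12.75 kHz, folds to fs − 22.5 kHz = 3 kHz.
81.5 kHz mod fs = 5 kHz.
5 kHz ≤ fs/2 = 12.75 kHz, appears at 5 kHz.
22.5 kHz > fs/2 = 12.75 kHz, folds to fs − 22.5 kHz = 3 kHz.
Distinct values: {3 kHz, 5 kHz, 6.5 kHz, 9.5 kHz}.

3 kHz, 5 kHz, 6.5 kHz, 9.5 kHz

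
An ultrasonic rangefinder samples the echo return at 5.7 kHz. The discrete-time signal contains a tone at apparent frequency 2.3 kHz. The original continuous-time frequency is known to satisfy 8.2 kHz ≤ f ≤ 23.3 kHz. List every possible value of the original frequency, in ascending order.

Frequencies that alias to 2.3 kHz are k·fs ± 2.3 kHz for integer k ≥ 0.
k=0: 2.3 kHz.
k=1: 3.4 kHz, 8 kHz.
k=2: 9.1 kHz, 13.7 kHz.
k=3: 14.8 kHz, 19.4 kHz.
k=4: 20.5 kHz, 25.1 kHz.
k=5: 26.2 kHz, 30.8 kHz.
Within [8.2 kHz, 23.3 kHz]: 9.1 kHz, 13.7 kHz, 14.8 kHz, 19.4 kHz, 20.5 kHz.

9.1 kHz, 13.7 kHz, 14.8 kHz, 19.4 kHz, 20.5 kHz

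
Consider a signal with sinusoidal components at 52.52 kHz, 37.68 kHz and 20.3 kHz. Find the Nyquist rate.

105.04 kHz

Highest-frequency component: 52.52 kHz.
Nyquist rate = 2 × 52.52 kHz = 105.04 kHz.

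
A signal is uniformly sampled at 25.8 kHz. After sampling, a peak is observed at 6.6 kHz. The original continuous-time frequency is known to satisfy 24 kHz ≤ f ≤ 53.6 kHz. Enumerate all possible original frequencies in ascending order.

32.4 kHz, 45 kHz

Frequencies that alias to 6.6 kHz are k·fs ± 6.6 kHz for integer k ≥ 0.
k=0: 6.6 kHz.
k=1: 19.2 kHz, 32.4 kHz.
k=2: 45 kHz, 58.2 kHz.
k=3: 70.8 kHz, 84 kHz.
Within [24 kHz, 53.6 kHz]: 32.4 kHz, 45 kHz.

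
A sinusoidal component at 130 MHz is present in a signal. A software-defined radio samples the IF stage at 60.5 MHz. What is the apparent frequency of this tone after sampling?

130 MHz mod fs = 9 MHz.
9 MHz ≤ fs/2 = 30.25 MHz, appears at 9 MHz.

9 MHz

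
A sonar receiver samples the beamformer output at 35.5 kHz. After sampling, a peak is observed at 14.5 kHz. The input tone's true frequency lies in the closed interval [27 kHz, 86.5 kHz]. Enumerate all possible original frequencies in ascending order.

50 kHz, 56.5 kHz, 85.5 kHz

Frequencies that alias to 14.5 kHz are k·fs ± 14.5 kHz for integer k ≥ 0.
k=0: 14.5 kHz.
k=1: 21 kHz, 50 kHz.
k=2: 56.5 kHz, 85.5 kHz.
k=3: 92 kHz, 121 kHz.
Within [27 kHz, 86.5 kHz]: 50 kHz, 56.5 kHz, 85.5 kHz.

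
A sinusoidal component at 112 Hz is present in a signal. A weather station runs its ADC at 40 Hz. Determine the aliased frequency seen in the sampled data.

8 Hz

112 Hz mod fs = 32 Hz.
32 Hz > fs/2 = 20 Hz, folds to fs − 32 Hz = 8 Hz.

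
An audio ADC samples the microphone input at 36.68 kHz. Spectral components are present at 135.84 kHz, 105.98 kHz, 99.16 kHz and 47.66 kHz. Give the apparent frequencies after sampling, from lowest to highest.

fs/2 = 18.34 kHz.
135.84 kHz mod fs = 25.8 kHz.
25.8 kHz > fs/2 = 18.34 kHz, folds to fs − 25.8 kHz = 10.88 kHz.
105.98 kHz mod fs = 32.62 kHz.
32.62 kHz > fs/2 = 18.34 kHz, folds to fs − 32.62 kHz = 4.06 kHz.
99.16 kHz mod fs = 25.8 kHz.
25.8 kHz > fs/2 = 18.34 kHz, folds to fs − 25.8 kHz = 10.88 kHz.
47.66 kHz mod fs = 10.98 kHz.
10.98 kHz ≤ fs/2 = 18.34 kHz, appears at 10.98 kHz.
Distinct values: {4.06 kHz, 10.88 kHz, 10.98 kHz}.

4.06 kHz, 10.88 kHz, 10.98 kHz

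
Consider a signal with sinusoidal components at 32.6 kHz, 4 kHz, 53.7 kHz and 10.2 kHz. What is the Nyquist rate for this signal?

107.4 kHz

Highest-frequency component: 53.7 kHz.
Nyquist rate = 2 × 53.7 kHz = 107.4 kHz.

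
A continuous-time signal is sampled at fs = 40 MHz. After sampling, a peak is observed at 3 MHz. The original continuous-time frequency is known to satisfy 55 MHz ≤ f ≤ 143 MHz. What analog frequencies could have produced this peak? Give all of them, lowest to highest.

Frequencies that alias to 3 MHz are k·fs ± 3 MHz for integer k ≥ 0.
k=0: 3 MHz.
k=1: 37 MHz, 43 MHz.
k=2: 77 MHz, 83 MHz.
k=3: 117 MHz, 123 MHz.
k=4: 157 MHz, 163 MHz.
Within [55 MHz, 143 MHz]: 77 MHz, 83 MHz, 117 MHz, 123 MHz.

77 MHz, 83 MHz, 117 MHz, 123 MHz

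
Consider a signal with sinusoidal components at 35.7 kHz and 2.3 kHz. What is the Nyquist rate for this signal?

Highest-frequency component: 35.7 kHz.
Nyquist rate = 2 × 35.7 kHz = 71.4 kHz.

71.4 kHz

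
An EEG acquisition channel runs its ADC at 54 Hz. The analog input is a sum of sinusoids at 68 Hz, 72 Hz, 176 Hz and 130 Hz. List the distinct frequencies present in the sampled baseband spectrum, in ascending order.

14 Hz, 18 Hz, 22 Hz

fs/2 = 27 Hz.
68 Hz mod fs = 14 Hz.
14 Hz ≤ fs/2 = 27 Hz, appears at 14 Hz.
72 Hz mod fs = 18 Hz.
18 Hz ≤ fs/2 = 27 Hz, appears at 18 Hz.
176 Hz mod fs = 14 Hz.
14 Hz ≤ fs/2 = 27 Hz, appears at 14 Hz.
130 Hz mod fs = 22 Hz.
22 Hz ≤ fs/2 = 27 Hz, appears at 22 Hz.
Distinct values: {14 Hz, 18 Hz, 22 Hz}.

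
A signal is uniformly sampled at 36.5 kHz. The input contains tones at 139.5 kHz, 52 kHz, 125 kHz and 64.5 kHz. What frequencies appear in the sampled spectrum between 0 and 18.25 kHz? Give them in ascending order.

6.5 kHz, 8.5 kHz, 15.5 kHz

fs/2 = 18.25 kHz.
139.5 kHz mod fs = 30 kHz.
30 kHz > fs/2 = 18.25 kHz, folds to fs − 30 kHz = 6.5 kHz.
52 kHz mod fs = 15.5 kHz.
15.5 kHz ≤ fs/2 = 18.25 kHz, appears at 15.5 kHz.
125 kHz mod fs = 15.5 kHz.
15.5 kHz ≤ fs/2 = 18.25 kHz, appears at 15.5 kHz.
64.5 kHz mod fs = 28 kHz.
28 kHz > fs/2 = 18.25 kHz, folds to fs − 28 kHz = 8.5 kHz.
Distinct values: {6.5 kHz, 8.5 kHz, 15.5 kHz}.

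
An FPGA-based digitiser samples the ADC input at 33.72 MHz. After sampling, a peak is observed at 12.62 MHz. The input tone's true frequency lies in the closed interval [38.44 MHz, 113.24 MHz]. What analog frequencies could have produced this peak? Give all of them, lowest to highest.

46.34 MHz, 54.82 MHz, 80.06 MHz, 88.54 MHz

Frequencies that alias to 12.62 MHz are k·fs ± 12.62 MHz for integer k ≥ 0.
k=0: 12.62 MHz.
k=1: 21.1 MHz, 46.34 MHz.
k=2: 54.82 MHz, 80.06 MHz.
k=3: 88.54 MHz, 113.78 MHz.
k=4: 122.26 MHz, 147.5 MHz.
Within [38.44 MHz, 113.24 MHz]: 46.34 MHz, 54.82 MHz, 80.06 MHz, 88.54 MHz.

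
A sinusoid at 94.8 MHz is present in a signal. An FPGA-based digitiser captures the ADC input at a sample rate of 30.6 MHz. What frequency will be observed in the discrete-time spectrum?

94.8 MHz mod fs = 3 MHz.
3 MHz ≤ fs/2 = 15.3 MHz, appears at 3 MHz.

3 MHz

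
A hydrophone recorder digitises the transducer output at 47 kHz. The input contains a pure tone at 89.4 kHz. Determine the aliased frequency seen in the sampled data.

4.6 kHz

89.4 kHz mod fs = 42.4 kHz.
42.4 kHz > fs/2 = 23.5 kHz, folds to fs − 42.4 kHz = 4.6 kHz.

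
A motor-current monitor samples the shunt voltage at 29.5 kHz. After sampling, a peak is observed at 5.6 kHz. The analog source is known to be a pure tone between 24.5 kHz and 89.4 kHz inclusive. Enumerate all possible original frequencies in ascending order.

Frequencies that alias to 5.6 kHz are k·fs ± 5.6 kHz for integer k ≥ 0.
k=0: 5.6 kHz.
k=1: 23.9 kHz, 35.1 kHz.
k=2: 53.4 kHz, 64.6 kHz.
k=3: 82.9 kHz, 94.1 kHz.
k=4: 112.4 kHz, 123.6 kHz.
Within [24.5 kHz, 89.4 kHz]: 35.1 kHz, 53.4 kHz, 64.6 kHz, 82.9 kHz.

35.1 kHz, 53.4 kHz, 64.6 kHz, 82.9 kHz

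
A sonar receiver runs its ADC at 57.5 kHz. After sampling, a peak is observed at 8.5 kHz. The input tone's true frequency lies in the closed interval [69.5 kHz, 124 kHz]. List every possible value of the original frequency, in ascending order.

106.5 kHz, 123.5 kHz

Frequencies that alias to 8.5 kHz are k·fs ± 8.5 kHz for integer k ≥ 0.
k=0: 8.5 kHz.
k=1: 49 kHz, 66 kHz.
k=2: 106.5 kHz, 123.5 kHz.
k=3: 164 kHz, 181 kHz.
Within [69.5 kHz, 124 kHz]: 106.5 kHz, 123.5 kHz.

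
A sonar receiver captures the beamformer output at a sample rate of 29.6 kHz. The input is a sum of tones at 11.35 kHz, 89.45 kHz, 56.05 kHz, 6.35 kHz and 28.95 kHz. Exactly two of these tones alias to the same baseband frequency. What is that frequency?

fs/2 = 14.8 kHz.
11.35 kHz ≤ fs/2 = 14.8 kHz, passes unchanged.
89.45 kHz mod fs = 0.65 kHz.
0.65 kHz ≤ fs/2 = 14.8 kHz, appears at 0.65 kHz.
56.05 kHz mod fs = 26.45 kHz.
26.45 kHz > fs/2 = 14.8 kHz, folds to fs − 26.45 kHz = 3.15 kHz.
6.35 kHz ≤ fs/2 = 14.8 kHz, passes unchanged.
28.95 kHz > fs/2 = 14.8 kHz, folds to fs − 28.95 kHz = 0.65 kHz.
28.95 kHz and 89.45 kHz both map to 0.65 kHz.

0.65 kHz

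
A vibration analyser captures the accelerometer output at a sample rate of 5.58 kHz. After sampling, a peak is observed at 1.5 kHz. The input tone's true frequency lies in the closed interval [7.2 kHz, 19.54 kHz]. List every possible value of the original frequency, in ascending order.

9.66 kHz, 12.66 kHz, 15.24 kHz, 18.24 kHz

Frequencies that alias to 1.5 kHz are k·fs ± 1.5 kHz for integer k ≥ 0.
k=0: 1.5 kHz.
k=1: 4.08 kHz, 7.08 kHz.
k=2: 9.66 kHz, 12.66 kHz.
k=3: 15.24 kHz, 18.24 kHz.
k=4: 20.82 kHz, 23.82 kHz.
Within [7.2 kHz, 19.54 kHz]: 9.66 kHz, 12.66 kHz, 15.24 kHz, 18.24 kHz.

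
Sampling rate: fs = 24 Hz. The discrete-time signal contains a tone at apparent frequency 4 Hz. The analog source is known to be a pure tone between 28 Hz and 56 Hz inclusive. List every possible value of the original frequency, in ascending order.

28 Hz, 44 Hz, 52 Hz

Frequencies that alias to 4 Hz are k·fs ± 4 Hz for integer k ≥ 0.
k=0: 4 Hz.
k=1: 20 Hz, 28 Hz.
k=2: 44 Hz, 52 Hz.
k=3: 68 Hz, 76 Hz.
Within [28 Hz, 56 Hz]: 28 Hz, 44 Hz, 52 Hz.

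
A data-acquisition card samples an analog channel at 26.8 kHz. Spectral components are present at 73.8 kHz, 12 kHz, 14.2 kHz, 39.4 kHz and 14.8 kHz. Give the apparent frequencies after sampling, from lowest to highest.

fs/2 = 13.4 kHz.
73.8 kHz mod fs = 20.2 kHz.
20.2 kHz > fs/2 = 13.4 kHz, folds to fs − 20.2 kHz = 6.6 kHz.
12 kHz ≤ fs/2 = 13.4 kHz, passes unchanged.
14.2 kHz > fs/2 = 13.4 kHz, folds to fs − 14.2 kHz = 12.6 kHz.
39.4 kHz mod fs = 12.6 kHz.
12.6 kHz ≤ fs/2 = 13.4 kHz, appears at 12.6 kHz.
14.8 kHz > fs/2 = 13.4 kHz, folds to fs − 14.8 kHz = 12 kHz.
Distinct values: {6.6 kHz, 12 kHz, 12.6 kHz}.

6.6 kHz, 12 kHz, 12.6 kHz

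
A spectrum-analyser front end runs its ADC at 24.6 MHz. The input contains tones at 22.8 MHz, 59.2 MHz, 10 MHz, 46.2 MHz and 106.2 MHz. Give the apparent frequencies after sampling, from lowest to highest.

1.8 MHz, 3 MHz, 7.8 MHz, 10 MHz

fs/2 = 12.3 MHz.
22.8 MHz > fs/2 = 12.3 MHz, folds to fs − 22.8 MHz = 1.8 MHz.
59.2 MHz mod fs = 10 MHz.
10 MHz ≤ fs/2 = 12.3 MHz, appears at 10 MHz.
10 MHz ≤ fs/2 = 12.3 MHz, passes unchanged.
46.2 MHz mod fs = 21.6 MHz.
21.6 MHz > fs/2 = 12.3 MHz, folds to fs − 21.6 MHz = 3 MHz.
106.2 MHz mod fs = 7.8 MHz.
7.8 MHz ≤ fs/2 = 12.3 MHz, appears at 7.8 MHz.
Distinct values: {1.8 MHz, 3 MHz, 7.8 MHz, 10 MHz}.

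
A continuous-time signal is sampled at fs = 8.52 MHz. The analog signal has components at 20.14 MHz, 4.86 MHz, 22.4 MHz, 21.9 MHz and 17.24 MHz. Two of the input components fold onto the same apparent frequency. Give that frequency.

3.66 MHz

fs/2 = 4.26 MHz.
20.14 MHz mod fs = 3.1 MHz.
3.1 MHz ≤ fs/2 = 4.26 MHz, appears at 3.1 MHz.
4.86 MHz > fs/2 = 4.26 MHz, folds to fs − 4.86 MHz = 3.66 MHz.
22.4 MHz mod fs = 5.36 MHz.
5.36 MHz > fs/2 = 4.26 MHz, folds to fs − 5.36 MHz = 3.16 MHz.
21.9 MHz mod fs = 4.86 MHz.
4.86 MHz > fs/2 = 4.26 MHz, folds to fs − 4.86 MHz = 3.66 MHz.
17.24 MHz mod fs = 0.2 MHz.
0.2 MHz ≤ fs/2 = 4.26 MHz, appears at 0.2 MHz.
4.86 MHz and 21.9 MHz both map to 3.66 MHz.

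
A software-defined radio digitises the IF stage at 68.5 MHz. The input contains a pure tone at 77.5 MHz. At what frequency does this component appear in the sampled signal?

9 MHz

77.5 MHz mod fs = 9 MHz.
9 MHz ≤ fs/2 = 34.25 MHz, appears at 9 MHz.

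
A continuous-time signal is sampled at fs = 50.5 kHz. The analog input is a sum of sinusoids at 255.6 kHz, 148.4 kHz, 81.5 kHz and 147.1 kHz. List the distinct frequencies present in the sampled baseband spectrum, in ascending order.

fs/2 = 25.25 kHz.
255.6 kHz mod fs = 3.1 kHz.
3.1 kHz ≤ fs/2 = 25.25 kHz, appears at 3.1 kHz.
148.4 kHz mod fs = 47.4 kHz.
47.4 kHz > fs/2 = 25.25 kHz, folds to fs − 47.4 kHz = 3.1 kHz.
81.5 kHz mod fs = 31 kHz.
31 kHz > fs/2 = 25.25 kHz, folds to fs − 31 kHz = 19.5 kHz.
147.1 kHz mod fs = 46.1 kHz.
46.1 kHz > fs/2 = 25.25 kHz, folds to fs − 46.1 kHz = 4.4 kHz.
Distinct values: {3.1 kHz, 4.4 kHz, 19.5 kHz}.

3.1 kHz, 4.4 kHz, 19.5 kHz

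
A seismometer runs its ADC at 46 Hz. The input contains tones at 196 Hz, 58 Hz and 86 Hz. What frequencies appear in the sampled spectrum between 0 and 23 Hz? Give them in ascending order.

6 Hz, 12 Hz

fs/2 = 23 Hz.
196 Hz mod fs = 12 Hz.
12 Hz ≤ fs/2 = 23 Hz, appears at 12 Hz.
58 Hz mod fs = 12 Hz.
12 Hz ≤ fs/2 = 23 Hz, appears at 12 Hz.
86 Hz mod fs = 40 Hz.
40 Hz > fs/2 = 23 Hz, folds to fs − 40 Hz = 6 Hz.
Distinct values: {6 Hz, 12 Hz}.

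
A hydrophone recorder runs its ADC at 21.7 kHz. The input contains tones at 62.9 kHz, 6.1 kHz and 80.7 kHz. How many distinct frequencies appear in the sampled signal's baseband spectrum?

fs/2 = 10.85 kHz.
62.9 kHz mod fs = 19.5 kHz.
19.5 kHz > fs/2 = 10.85 kHz, folds to fs − 19.5 kHz = 2.2 kHz.
6.1 kHz ≤ fs/2 = 10.85 kHz, passes unchanged.
80.7 kHz mod fs = 15.6 kHz.
15.6 kHz > fs/2 = 10.85 kHz, folds to fs − 15.6 kHz = 6.1 kHz.
Distinct values: {2.2 kHz, 6.1 kHz} → 2.

2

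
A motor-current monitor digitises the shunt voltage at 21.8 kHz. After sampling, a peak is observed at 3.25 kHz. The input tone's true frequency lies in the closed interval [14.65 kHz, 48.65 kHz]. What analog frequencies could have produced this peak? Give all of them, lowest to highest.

18.55 kHz, 25.05 kHz, 40.35 kHz, 46.85 kHz

Frequencies that alias to 3.25 kHz are k·fs ± 3.25 kHz for integer k ≥ 0.
k=0: 3.25 kHz.
k=1: 18.55 kHz, 25.05 kHz.
k=2: 40.35 kHz, 46.85 kHz.
k=3: 62.15 kHz, 68.65 kHz.
Within [14.65 kHz, 48.65 kHz]: 18.55 kHz, 25.05 kHz, 40.35 kHz, 46.85 kHz.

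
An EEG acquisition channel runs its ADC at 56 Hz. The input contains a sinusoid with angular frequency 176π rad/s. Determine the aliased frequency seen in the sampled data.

24 Hz

ω = 176π rad/s → f = ω/(2π) = 88 Hz.
88 Hz mod fs = 32 Hz.
32 Hz > fs/2 = 28 Hz, folds to fs − 32 Hz = 24 Hz.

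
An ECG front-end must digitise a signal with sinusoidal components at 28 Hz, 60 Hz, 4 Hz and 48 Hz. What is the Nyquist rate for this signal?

120 Hz

Highest-frequency component: 60 Hz.
Nyquist rate = 2 × 60 Hz = 120 Hz.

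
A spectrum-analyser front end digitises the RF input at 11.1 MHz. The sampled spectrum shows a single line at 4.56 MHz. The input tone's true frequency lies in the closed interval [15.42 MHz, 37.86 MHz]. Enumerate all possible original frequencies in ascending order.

15.66 MHz, 17.64 MHz, 26.76 MHz, 28.74 MHz, 37.86 MHz

Frequencies that alias to 4.56 MHz are k·fs ± 4.56 MHz for integer k ≥ 0.
k=0: 4.56 MHz.
k=1: 6.54 MHz, 15.66 MHz.
k=2: 17.64 MHz, 26.76 MHz.
k=3: 28.74 MHz, 37.86 MHz.
k=4: 39.84 MHz, 48.96 MHz.
Within [15.42 MHz, 37.86 MHz]: 15.66 MHz, 17.64 MHz, 26.76 MHz, 28.74 MHz, 37.86 MHz.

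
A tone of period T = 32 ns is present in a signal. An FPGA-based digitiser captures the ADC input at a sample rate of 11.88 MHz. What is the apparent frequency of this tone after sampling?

T = 32 ns → f = 1/T = 31.25 MHz.
31.25 MHz mod fs = 7.49 MHz.
7.49 MHz > fs/2 = 5.94 MHz, folds to fs − 7.49 MHz = 4.39 MHz.

4.39 MHz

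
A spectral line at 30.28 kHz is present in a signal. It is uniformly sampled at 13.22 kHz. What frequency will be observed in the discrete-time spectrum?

30.28 kHz mod fs = 3.84 kHz.
3.84 kHz ≤ fs/2 = 6.61 kHz, appears at 3.84 kHz.

3.84 kHz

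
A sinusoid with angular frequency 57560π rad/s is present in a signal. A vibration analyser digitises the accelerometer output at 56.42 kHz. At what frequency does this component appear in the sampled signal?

ω = 57560π rad/s → f = ω/(2π) = 28780 Hz = 28.78 kHz.
28.78 kHz > fs/2 = 28.21 kHz, folds to fs − 28.78 kHz = 27.64 kHz.

27.64 kHz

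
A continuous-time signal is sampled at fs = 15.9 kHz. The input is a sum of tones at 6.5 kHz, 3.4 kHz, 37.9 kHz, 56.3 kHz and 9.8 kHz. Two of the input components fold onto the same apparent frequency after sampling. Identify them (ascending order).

9.8 kHz, 37.9 kHz

fs/2 = 7.95 kHz.
6.5 kHz ≤ fs/2 = 7.95 kHz, passes unchanged.
3.4 kHz ≤ fs/2 = 7.95 kHz, passes unchanged.
37.9 kHz mod fs = 6.1 kHz.
6.1 kHz ≤ fs/2 = 7.95 kHz, appears at 6.1 kHz.
56.3 kHz mod fs = 8.6 kHz.
8.6 kHz > fs/2 = 7.95 kHz, folds to fs − 8.6 kHz = 7.3 kHz.
9.8 kHz > fs/2 = 7.95 kHz, folds to fs − 9.8 kHz = 6.1 kHz.
9.8 kHz and 37.9 kHz both map to 6.1 kHz.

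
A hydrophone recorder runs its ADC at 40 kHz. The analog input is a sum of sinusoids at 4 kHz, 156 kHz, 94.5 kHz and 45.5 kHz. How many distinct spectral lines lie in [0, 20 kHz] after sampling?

3

fs/2 = 20 kHz.
4 kHz ≤ fs/2 = 20 kHz, passes unchanged.
156 kHz mod fs = 36 kHz.
36 kHz > fs/2 = 20 kHz, folds to fs − 36 kHz = 4 kHz.
94.5 kHz mod fs = 14.5 kHz.
14.5 kHz ≤ fs/2 = 20 kHz, appears at 14.5 kHz.
45.5 kHz mod fs = 5.5 kHz.
5.5 kHz ≤ fs/2 = 20 kHz, appears at 5.5 kHz.
Distinct values: {4 kHz, 5.5 kHz, 14.5 kHz} → 3.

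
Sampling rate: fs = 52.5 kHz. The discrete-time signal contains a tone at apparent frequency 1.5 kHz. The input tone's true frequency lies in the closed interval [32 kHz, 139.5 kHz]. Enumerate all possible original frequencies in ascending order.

51 kHz, 54 kHz, 103.5 kHz, 106.5 kHz

Frequencies that alias to 1.5 kHz are k·fs ± 1.5 kHz for integer k ≥ 0.
k=0: 1.5 kHz.
k=1: 51 kHz, 54 kHz.
k=2: 103.5 kHz, 106.5 kHz.
k=3: 156 kHz, 159 kHz.
Within [32 kHz, 139.5 kHz]: 51 kHz, 54 kHz, 103.5 kHz, 106.5 kHz.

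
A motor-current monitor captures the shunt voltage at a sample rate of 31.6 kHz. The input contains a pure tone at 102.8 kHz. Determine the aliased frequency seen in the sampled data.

102.8 kHz mod fs = 8 kHz.
8 kHz ≤ fs/2 = 15.8 kHz, appears at 8 kHz.

8 kHz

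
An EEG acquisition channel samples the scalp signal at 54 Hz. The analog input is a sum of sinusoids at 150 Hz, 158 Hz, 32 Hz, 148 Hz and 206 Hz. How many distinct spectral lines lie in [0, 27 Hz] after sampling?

fs/2 = 27 Hz.
150 Hz mod fs = 42 Hz.
42 Hz > fs/2 = 27 Hz, folds to fs − 42 Hz = 12 Hz.
158 Hz mod fs = 50 Hz.
50 Hz > fs/2 = 27 Hz, folds to fs − 50 Hz = 4 Hz.
32 Hz > fs/2 = 27 Hz, folds to fs − 32 Hz = 22 Hz.
148 Hz mod fs = 40 Hz.
40 Hz > fs/2 = 27 Hz, folds to fs − 40 Hz = 14 Hz.
206 Hz mod fs = 44 Hz.
44 Hz > fs/2 = 27 Hz, folds to fs − 44 Hz = 10 Hz.
Distinct values: {4 Hz, 10 Hz, 12 Hz, 14 Hz, 22 Hz} → 5.

5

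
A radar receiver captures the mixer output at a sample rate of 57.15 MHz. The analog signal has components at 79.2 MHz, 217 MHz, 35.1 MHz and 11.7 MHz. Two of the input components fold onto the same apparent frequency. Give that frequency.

22.05 MHz

fs/2 = 28.575 MHz.
79.2 MHz mod fs = 22.05 MHz.
22.05 MHz ≤ fs/2 = 28.575 MHz, appears at 22.05 MHz.
217 MHz mod fs = 45.55 MHz.
45.55 MHz > fs/2 = 28.575 MHz, folds to fs − 45.55 MHz = 11.6 MHz.
35.1 MHz > fs/2 = 28.575 MHz, folds to fs − 35.1 MHz = 22.05 MHz.
11.7 MHz ≤ fs/2 = 28.575 MHz, passes unchanged.
35.1 MHz and 79.2 MHz both map to 22.05 MHz.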